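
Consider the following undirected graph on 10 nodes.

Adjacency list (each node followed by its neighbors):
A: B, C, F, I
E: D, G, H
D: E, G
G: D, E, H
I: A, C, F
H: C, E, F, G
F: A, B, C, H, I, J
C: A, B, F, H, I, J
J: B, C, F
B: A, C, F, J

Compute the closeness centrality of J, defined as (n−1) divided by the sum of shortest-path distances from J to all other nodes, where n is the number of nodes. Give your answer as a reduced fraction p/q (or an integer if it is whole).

9/19

Distances from J: A:2, B:1, C:1, D:4, E:3, F:1, G:3, H:2, I:2. Sum = 19.
n = 10, so closeness = 9/19.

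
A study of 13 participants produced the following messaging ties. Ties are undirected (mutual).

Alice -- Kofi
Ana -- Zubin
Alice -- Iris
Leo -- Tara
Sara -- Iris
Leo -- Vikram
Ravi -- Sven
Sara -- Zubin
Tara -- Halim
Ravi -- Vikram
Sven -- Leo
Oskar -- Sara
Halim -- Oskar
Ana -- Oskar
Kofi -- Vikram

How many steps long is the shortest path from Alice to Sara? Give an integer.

2

One shortest route is Alice – Iris – Sara, which uses 2 edges, and Alice and Sara are not directly tied, so nothing shorter exists. So d(Alice,Sara) = 2.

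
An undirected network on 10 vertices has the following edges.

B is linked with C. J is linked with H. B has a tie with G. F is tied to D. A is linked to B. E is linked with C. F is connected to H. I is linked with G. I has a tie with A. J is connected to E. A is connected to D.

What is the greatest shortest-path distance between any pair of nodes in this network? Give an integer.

Eccentricity of each node (its greatest distance to any other): A:4, B:4, C:4, D:4, E:4, F:4, G:5, H:5, I:5, J:5.
The maximum eccentricity is 5, realized for instance by the pair I–J via I – A – B – C – E – J. So the diameter is 5.

5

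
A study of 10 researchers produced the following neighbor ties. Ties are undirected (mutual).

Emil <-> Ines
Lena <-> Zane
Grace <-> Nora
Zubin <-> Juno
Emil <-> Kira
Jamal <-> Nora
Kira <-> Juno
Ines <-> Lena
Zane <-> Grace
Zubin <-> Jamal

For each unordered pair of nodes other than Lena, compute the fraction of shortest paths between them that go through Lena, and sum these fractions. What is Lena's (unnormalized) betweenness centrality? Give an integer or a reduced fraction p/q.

8

Pairs whose geodesics pass through Lena — Juno–Zane: 1/2; Jamal–Ines: 1/2; Nora–Ines: 1; Nora–Emil: 1/2; Grace–Ines: 1; Grace–Emil: 1; Grace–Kira: 1/2; Zane–Ines: 1; Zane–Emil: 1; Zane–Kira: 1.
All other pairs contribute 0.
Summing the contributions gives betweenness(Lena) = 8.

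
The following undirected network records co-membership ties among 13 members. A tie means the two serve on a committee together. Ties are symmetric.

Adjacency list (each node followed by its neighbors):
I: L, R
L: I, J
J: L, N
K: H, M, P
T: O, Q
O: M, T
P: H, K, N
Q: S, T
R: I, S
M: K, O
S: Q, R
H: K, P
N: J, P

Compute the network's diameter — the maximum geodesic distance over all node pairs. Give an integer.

Eccentricity of each node (its greatest distance to any other): H:6, I:6, J:6, K:6, L:6, M:6, N:6, O:6, P:6, Q:6, R:6, S:6, T:6.
The maximum eccentricity is 6, realized for instance by the pair R–K via R – I – L – J – N – P – K. So the diameter is 6.

6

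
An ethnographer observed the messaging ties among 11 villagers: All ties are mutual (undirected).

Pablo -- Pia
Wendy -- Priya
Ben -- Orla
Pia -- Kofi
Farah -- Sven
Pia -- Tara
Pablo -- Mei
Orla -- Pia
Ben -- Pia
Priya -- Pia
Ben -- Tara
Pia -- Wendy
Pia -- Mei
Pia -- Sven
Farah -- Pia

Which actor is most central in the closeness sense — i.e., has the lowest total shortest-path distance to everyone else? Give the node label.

Farness (sum of distances to all others) for each node — Ben:17, Farah:18, Kofi:19, Mei:18, Orla:18, Pablo:18, Pia:10, Priya:18, Sven:18, Tara:18, Wendy:18.
The smallest farness is 10, for Pia, so Pia has the highest closeness.

Pia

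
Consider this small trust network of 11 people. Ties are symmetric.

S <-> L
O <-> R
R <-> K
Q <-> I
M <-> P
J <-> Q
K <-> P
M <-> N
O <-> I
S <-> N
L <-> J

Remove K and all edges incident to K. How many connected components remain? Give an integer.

1

K's neighbors (P and R) remain reachable from one another through other ties, so the rest of the network stays in one piece.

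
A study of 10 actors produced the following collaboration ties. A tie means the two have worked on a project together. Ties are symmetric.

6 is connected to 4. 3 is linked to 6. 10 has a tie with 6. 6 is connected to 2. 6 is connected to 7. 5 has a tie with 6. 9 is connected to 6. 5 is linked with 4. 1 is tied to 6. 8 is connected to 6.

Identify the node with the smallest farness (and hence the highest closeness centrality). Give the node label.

Farness (sum of distances to all others) for each node — 1:17, 2:17, 3:17, 4:16, 5:16, 6:9, 7:17, 8:17, 9:17, 10:17.
The smallest farness is 9, for 6, so 6 has the highest closeness.

6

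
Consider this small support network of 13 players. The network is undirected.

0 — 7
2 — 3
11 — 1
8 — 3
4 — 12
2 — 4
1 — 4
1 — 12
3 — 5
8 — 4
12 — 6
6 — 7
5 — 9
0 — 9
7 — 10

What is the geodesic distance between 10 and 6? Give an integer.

One shortest route is 10 – 7 – 6, which uses 2 edges, and 10 and 6 are not directly tied, so nothing shorter exists. So d(10,6) = 2.

2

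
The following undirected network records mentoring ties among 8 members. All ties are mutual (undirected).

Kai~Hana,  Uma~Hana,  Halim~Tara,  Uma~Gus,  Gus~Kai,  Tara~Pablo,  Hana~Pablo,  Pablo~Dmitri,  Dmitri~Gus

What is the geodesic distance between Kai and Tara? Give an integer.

3

One shortest route is Kai – Hana – Pablo – Tara, which uses 3 edges, and at distance 2 from Kai we only reach {Dmitri, Pablo, Uma}, which does not include Tara. So d(Kai,Tara) = 3.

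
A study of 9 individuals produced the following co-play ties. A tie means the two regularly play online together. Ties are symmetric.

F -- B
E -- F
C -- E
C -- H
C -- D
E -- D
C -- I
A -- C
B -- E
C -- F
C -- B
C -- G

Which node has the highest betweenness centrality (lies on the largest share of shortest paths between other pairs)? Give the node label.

C

Unnormalized betweenness of each node: A:0, B:0, C:23, D:0, E:1, F:0, G:0, H:0, I:0.
C has the largest value, 23, making it the main broker — the node through which the most shortest paths run.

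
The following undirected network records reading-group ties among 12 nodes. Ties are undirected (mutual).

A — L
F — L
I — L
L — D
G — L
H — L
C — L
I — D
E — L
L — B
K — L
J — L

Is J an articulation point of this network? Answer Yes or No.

No

Even without J, every remaining node can still reach every other (the residual graph is connected), so J is not a cut vertex.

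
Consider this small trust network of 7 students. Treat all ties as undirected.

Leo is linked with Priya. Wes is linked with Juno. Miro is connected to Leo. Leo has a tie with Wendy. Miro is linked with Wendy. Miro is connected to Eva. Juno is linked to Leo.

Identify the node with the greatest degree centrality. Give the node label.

Degrees — Eva:1, Juno:2, Leo:4, Miro:3, Priya:1, Wendy:2, Wes:1.
The maximum is 4, attained only by Leo.

Leo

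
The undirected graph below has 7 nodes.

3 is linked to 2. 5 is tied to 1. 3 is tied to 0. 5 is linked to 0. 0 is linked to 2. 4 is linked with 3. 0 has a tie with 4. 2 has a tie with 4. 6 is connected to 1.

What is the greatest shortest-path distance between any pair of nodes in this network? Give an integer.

4

Eccentricity of each node (its greatest distance to any other): 0:3, 1:3, 2:4, 3:4, 4:4, 5:2, 6:4.
The maximum eccentricity is 4, realized for instance by the pair 4–6 via 4 – 0 – 5 – 1 – 6. So the diameter is 4.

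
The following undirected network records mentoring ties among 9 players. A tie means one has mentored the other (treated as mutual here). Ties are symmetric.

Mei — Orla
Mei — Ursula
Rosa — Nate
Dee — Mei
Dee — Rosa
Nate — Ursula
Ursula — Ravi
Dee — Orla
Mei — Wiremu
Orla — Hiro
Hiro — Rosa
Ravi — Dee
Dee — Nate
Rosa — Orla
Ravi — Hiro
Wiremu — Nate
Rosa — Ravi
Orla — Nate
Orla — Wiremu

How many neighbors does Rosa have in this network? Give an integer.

5

Rosa is directly tied to Dee, Hiro, Nate, Orla, and Ravi. That is 5 neighbors, so the degree of Rosa is 5.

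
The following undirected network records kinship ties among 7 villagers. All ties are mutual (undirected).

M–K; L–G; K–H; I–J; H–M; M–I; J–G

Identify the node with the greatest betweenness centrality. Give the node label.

I

Unnormalized betweenness of each node: G:5, H:0, I:9, J:8, K:0, L:0, M:8.
I has the largest value, 9, making it the main broker — the node through which the most shortest paths run.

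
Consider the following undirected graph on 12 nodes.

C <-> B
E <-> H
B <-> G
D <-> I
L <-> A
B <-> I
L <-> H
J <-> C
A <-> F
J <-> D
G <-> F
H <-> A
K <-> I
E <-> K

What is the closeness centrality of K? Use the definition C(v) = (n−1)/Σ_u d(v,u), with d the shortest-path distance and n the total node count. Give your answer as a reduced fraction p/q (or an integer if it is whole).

Distances from K: A:3, B:2, C:3, D:2, E:1, F:4, G:3, H:2, I:1, J:3, L:3. Sum = 27.
n = 12, so closeness = 11/27.

11/27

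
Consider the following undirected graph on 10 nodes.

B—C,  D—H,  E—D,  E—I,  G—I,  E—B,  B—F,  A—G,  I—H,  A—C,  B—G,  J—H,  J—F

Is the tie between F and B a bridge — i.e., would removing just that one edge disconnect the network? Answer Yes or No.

No

Even without that edge, F still reaches B via F – J – H – D – E – B, so the network stays connected. Not a bridge.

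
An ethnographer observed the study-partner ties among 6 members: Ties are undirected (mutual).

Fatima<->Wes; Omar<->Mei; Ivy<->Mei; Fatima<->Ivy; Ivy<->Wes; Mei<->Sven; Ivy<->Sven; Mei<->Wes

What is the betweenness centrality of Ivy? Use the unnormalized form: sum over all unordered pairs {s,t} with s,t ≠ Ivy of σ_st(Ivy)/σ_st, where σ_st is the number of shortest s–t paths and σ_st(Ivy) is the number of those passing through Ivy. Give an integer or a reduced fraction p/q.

Pairs whose geodesics pass through Ivy — Fatima–Mei: 1/2; Fatima–Omar: 1/2; Fatima–Sven: 1; Wes–Sven: 1/2.
All other pairs contribute 0.
Summing the contributions gives betweenness(Ivy) = 5/2.

5/2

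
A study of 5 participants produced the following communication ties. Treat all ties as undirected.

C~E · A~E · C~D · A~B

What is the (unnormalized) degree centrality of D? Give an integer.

1

D is directly tied to C. That is 1 neighbor, so the degree of D is 1.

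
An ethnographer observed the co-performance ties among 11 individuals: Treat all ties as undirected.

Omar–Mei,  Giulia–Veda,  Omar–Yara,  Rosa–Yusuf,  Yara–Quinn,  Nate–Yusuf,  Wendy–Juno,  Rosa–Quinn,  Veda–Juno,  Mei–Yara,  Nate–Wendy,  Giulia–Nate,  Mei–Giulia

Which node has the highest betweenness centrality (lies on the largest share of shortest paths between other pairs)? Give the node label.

Giulia

Unnormalized betweenness of each node: Giulia:18, Juno:1, Mei:13, Nate:15, Omar:0, Quinn:9/2, Rosa:5, Veda:9/2, Wendy:7/2, Yara:7, Yusuf:15/2.
Giulia has the largest value, 18, making it the main broker — the node through which the most shortest paths run.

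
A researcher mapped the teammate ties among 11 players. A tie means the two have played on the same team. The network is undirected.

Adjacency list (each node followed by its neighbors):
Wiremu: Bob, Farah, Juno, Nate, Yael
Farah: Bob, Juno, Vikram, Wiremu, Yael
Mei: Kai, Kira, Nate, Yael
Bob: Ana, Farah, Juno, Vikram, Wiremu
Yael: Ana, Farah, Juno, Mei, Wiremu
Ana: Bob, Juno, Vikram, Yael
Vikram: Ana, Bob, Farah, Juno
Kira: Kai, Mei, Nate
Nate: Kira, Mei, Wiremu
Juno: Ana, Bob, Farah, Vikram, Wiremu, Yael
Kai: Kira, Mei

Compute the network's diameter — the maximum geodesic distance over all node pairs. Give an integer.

Eccentricity of each node (its greatest distance to any other): Ana:3, Bob:4, Farah:3, Juno:3, Kai:4, Kira:4, Mei:3, Nate:3, Vikram:4, Wiremu:3, Yael:2.
The maximum eccentricity is 4, realized for instance by the pair Kira–Vikram via Kira – Nate – Wiremu – Bob – Vikram. So the diameter is 4.

4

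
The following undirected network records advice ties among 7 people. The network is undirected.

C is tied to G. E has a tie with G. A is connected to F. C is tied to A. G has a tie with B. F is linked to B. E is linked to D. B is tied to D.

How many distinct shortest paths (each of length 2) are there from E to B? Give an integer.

2

The shortest distance is 2. The length-2 paths are: E–D–B; E–G–B.
That gives 2 distinct shortest paths.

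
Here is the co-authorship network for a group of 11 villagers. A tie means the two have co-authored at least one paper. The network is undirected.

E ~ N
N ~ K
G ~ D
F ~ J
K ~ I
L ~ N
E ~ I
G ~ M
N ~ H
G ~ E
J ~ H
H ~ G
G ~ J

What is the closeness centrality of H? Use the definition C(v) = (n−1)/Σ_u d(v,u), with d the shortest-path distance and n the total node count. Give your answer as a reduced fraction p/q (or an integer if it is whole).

5/9

Distances from H: D:2, E:2, F:2, G:1, I:3, J:1, K:2, L:2, M:2, N:1. Sum = 18.
n = 11, so closeness = 10/18 = 5/9.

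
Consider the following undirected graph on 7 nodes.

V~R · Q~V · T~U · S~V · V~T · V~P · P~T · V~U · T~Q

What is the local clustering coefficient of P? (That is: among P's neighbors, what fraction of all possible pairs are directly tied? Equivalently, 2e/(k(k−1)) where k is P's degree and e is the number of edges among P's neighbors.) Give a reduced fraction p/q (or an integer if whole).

P's neighbors: T and V (k = 2).
Possible neighbor pairs: C(2,2) = 1. Edges among them: T–V → e = 1.
Clustering(P) = 1/1.

1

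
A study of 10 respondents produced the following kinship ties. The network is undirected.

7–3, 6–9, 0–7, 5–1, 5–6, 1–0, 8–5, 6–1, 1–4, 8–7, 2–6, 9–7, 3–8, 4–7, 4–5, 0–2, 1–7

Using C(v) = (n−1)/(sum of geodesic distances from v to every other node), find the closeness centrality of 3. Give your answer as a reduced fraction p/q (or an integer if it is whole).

1/2

Distances from 3: 0:2, 1:2, 2:3, 4:2, 5:2, 6:3, 7:1, 8:1, 9:2. Sum = 18.
n = 10, so closeness = 9/18 = 1/2.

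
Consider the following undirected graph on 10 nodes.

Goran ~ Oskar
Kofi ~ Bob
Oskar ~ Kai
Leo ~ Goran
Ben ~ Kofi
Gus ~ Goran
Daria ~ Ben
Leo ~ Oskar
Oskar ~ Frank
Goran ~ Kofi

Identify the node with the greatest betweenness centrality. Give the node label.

Goran

Unnormalized betweenness of each node: Ben:8, Bob:0, Daria:0, Frank:0, Goran:24, Gus:0, Kai:0, Kofi:20, Leo:0, Oskar:15.
Goran has the largest value, 24, making it the main broker — the node through which the most shortest paths run.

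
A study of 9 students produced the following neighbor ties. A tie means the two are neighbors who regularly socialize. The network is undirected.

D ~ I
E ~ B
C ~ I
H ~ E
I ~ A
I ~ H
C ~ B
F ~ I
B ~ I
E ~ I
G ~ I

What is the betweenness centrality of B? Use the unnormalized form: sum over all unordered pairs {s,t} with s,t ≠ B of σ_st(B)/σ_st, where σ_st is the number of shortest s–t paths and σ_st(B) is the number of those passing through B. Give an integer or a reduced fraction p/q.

Pairs whose geodesics pass through B — E–C: 1/2.
All other pairs contribute 0.
Summing the contributions gives betweenness(B) = 1/2.

1/2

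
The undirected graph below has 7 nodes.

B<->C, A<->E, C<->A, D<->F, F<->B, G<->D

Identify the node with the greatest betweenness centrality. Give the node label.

B

Unnormalized betweenness of each node: A:5, B:9, C:8, D:5, E:0, F:8, G:0.
B has the largest value, 9, making it the main broker — the node through which the most shortest paths run.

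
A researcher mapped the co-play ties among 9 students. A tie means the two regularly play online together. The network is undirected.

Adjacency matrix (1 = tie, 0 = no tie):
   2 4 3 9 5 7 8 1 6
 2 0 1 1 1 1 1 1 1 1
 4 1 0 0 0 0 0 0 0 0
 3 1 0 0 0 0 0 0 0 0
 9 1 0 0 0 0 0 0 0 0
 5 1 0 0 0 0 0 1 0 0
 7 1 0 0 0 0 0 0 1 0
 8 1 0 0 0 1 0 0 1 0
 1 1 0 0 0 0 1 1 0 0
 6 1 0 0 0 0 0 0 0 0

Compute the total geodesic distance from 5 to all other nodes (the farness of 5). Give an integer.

14

Distances from 5: 1:2, 2:1, 3:2, 4:2, 6:2, 7:2, 8:1, 9:2.
Sum = 2 + 1 + 2 + 2 + 2 + 2 + 1 + 2 = 14.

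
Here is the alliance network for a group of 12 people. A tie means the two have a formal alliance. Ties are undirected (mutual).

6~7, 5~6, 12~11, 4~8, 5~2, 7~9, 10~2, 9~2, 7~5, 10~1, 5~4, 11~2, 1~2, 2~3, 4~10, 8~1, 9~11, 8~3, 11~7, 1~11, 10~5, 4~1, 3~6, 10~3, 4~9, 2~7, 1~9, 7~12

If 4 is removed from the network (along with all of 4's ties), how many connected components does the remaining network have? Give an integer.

4's neighbors (1, 5, 8, 9, and 10) remain reachable from one another through other ties, so the rest of the network stays in one piece.

1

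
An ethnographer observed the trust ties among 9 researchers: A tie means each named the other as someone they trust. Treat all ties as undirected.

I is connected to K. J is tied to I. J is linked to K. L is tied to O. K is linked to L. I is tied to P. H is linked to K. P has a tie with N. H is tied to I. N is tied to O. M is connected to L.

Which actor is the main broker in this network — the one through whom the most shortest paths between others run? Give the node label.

Unnormalized betweenness of each node: H:0, I:7, J:0, K:10, L:11, M:0, N:5/2, O:7/2, P:4.
L has the largest value, 11, making it the main broker — the node through which the most shortest paths run.

L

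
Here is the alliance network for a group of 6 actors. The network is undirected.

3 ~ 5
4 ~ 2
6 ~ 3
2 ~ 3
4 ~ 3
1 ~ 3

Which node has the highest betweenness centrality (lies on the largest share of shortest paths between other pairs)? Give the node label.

3

Unnormalized betweenness of each node: 1:0, 2:0, 3:9, 4:0, 5:0, 6:0.
3 has the largest value, 9, making it the main broker — the node through which the most shortest paths run.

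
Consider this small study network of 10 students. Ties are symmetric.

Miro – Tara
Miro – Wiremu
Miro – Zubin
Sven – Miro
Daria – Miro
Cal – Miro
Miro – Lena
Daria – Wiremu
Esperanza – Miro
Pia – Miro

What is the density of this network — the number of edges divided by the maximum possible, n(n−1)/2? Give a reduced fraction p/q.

There are 10 edges and 10 nodes, so the maximum possible is C(10,2) = 45.
Density = 10/45 = 2/9.

2/9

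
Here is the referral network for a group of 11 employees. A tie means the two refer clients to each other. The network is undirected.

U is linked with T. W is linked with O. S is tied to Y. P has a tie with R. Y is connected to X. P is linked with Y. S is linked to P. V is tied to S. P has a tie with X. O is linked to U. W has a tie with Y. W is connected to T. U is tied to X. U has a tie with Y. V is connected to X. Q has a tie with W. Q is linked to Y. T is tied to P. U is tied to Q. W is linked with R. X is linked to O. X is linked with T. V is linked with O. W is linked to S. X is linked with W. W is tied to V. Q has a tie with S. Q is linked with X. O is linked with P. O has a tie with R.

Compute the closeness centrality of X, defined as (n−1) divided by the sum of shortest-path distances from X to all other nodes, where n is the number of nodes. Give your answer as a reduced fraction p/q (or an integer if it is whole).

Distances from X: O:1, P:1, Q:1, R:2, S:2, T:1, U:1, V:1, W:1, Y:1. Sum = 12.
n = 11, so closeness = 10/12 = 5/6.

5/6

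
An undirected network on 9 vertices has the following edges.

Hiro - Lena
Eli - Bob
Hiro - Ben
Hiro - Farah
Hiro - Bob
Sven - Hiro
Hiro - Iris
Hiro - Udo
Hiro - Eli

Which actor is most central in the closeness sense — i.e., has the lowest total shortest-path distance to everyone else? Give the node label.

Hiro

Farness (sum of distances to all others) for each node — Ben:15, Bob:14, Eli:14, Farah:15, Hiro:8, Iris:15, Lena:15, Sven:15, Udo:15.
The smallest farness is 8, for Hiro, so Hiro has the highest closeness.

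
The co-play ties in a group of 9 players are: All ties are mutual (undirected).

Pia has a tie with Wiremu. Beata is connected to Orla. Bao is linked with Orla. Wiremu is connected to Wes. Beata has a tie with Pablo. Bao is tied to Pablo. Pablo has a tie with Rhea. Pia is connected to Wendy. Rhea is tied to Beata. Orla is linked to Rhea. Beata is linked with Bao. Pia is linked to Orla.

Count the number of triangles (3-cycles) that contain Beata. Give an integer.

Beata's neighbors: Bao, Orla, Pablo, and Rhea.
Neighbor pairs that are themselves tied: Beata–Bao–Orla; Beata–Bao–Pablo; Beata–Orla–Rhea; Beata–Pablo–Rhea. Each forms one triangle with Beata, for 4 in total.

4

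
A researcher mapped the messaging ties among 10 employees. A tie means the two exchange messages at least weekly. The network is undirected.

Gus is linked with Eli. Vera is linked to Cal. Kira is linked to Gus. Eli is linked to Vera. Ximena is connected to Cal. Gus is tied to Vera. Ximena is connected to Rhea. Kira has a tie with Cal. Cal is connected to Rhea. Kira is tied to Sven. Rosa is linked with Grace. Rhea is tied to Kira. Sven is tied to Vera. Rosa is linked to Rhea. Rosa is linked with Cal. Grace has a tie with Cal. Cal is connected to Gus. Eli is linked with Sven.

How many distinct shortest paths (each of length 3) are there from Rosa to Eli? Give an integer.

The shortest distance is 3. The length-3 paths are: Rosa–Cal–Gus–Eli; Rosa–Cal–Vera–Eli.
That gives 2 distinct shortest paths.

2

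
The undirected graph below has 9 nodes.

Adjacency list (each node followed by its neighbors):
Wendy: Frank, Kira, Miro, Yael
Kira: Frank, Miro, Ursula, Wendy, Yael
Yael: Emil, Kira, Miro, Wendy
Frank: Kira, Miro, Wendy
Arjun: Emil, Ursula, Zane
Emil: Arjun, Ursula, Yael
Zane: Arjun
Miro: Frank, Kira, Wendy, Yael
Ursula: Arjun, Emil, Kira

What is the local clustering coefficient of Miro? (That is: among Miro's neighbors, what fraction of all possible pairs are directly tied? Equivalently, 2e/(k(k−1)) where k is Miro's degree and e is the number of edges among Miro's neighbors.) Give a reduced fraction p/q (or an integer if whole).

5/6

Miro's neighbors: Frank, Kira, Wendy, and Yael (k = 4).
Possible neighbor pairs: C(4,2) = 6. Edges among them: Frank–Kira, Frank–Wendy, Kira–Wendy, Kira–Yael, Wendy–Yael → e = 5.
Clustering(Miro) = 5/6.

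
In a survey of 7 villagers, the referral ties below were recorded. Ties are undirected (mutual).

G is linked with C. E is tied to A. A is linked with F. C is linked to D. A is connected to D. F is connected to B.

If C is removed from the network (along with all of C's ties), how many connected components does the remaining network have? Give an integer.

Without C, the remaining ties split the others into: {A, B, D, E, F}; {G}.
That's 2 separate components.

2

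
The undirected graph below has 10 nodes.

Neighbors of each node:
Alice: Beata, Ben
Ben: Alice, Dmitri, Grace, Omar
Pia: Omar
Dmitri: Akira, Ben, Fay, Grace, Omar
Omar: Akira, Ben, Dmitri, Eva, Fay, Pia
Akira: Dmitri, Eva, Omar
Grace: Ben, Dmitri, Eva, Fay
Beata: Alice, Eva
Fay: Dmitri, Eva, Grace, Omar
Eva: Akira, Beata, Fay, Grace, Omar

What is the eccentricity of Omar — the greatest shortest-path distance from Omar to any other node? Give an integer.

Distances from Omar: Akira:1, Alice:2, Beata:2, Ben:1, Dmitri:1, Eva:1, Fay:1, Grace:2, Pia:1.
The largest is 2 (to Grace, Beata, and Alice), so the eccentricity of Omar is 2.

2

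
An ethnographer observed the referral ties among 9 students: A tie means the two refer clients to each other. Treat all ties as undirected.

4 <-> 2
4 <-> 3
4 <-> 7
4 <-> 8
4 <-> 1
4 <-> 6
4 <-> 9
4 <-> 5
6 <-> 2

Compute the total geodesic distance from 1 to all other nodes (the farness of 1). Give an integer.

15

Distances from 1: 2:2, 3:2, 4:1, 5:2, 6:2, 7:2, 8:2, 9:2.
Sum = 2 + 2 + 1 + 2 + 2 + 2 + 2 + 2 = 15.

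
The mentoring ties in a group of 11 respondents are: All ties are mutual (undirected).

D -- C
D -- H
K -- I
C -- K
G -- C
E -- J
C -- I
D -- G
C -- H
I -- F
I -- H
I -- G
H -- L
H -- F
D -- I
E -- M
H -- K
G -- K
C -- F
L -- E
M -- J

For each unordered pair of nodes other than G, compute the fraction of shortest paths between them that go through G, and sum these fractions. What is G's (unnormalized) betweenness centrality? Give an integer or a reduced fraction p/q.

1/4

Pairs whose geodesics pass through G — D–K: 1/4.
All other pairs contribute 0.
Summing the contributions gives betweenness(G) = 1/4.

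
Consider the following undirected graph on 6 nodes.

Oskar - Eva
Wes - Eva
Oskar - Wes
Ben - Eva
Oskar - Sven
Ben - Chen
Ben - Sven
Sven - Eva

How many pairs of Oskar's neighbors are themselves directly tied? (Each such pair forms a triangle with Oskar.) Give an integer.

Oskar's neighbors: Eva, Sven, and Wes.
Neighbor pairs that are themselves tied: Oskar–Eva–Sven; Oskar–Eva–Wes. Each forms one triangle with Oskar, for 2 in total.

2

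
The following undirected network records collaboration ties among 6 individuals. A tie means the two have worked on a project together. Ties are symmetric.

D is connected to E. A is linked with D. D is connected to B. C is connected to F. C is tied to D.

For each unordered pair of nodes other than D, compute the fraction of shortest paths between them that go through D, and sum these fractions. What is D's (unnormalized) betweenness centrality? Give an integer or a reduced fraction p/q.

9

Pairs whose geodesics pass through D — F–E: 1; F–B: 1; F–A: 1; E–B: 1; E–A: 1; E–C: 1; B–A: 1; B–C: 1; A–C: 1.
All other pairs contribute 0.
Summing the contributions gives betweenness(D) = 9.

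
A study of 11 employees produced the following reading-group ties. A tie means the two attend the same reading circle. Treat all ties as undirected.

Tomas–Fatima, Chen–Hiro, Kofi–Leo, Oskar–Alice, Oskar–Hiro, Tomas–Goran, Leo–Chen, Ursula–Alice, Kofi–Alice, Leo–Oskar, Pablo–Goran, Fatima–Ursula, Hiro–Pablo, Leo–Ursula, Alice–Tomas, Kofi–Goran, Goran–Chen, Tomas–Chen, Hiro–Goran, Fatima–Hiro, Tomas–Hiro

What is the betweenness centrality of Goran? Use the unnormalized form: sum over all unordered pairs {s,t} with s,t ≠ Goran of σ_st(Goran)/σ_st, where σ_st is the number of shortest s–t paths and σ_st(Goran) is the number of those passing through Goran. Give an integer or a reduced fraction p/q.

Pairs whose geodesics pass through Goran — Leo–Pablo: 2/4; Tomas–Kofi: 1/2; Tomas–Pablo: 1/2; Fatima–Kofi: 2/5; Kofi–Pablo: 1; Kofi–Chen: 1/2; Kofi–Hiro: 1; Pablo–Chen: 1/2; Pablo–Alice: 2/4.
All other pairs contribute 0.
Summing the contributions gives betweenness(Goran) = 27/5.

27/5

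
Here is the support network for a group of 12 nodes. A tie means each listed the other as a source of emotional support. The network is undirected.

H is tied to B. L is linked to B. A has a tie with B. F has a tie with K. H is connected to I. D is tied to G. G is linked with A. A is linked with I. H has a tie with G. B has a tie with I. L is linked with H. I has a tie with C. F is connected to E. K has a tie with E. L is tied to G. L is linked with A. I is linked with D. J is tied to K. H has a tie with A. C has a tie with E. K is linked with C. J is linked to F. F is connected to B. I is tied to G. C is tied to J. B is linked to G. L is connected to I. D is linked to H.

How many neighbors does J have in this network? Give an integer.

J is directly tied to C, F, and K. That is 3 neighbors, so the degree of J is 3.

3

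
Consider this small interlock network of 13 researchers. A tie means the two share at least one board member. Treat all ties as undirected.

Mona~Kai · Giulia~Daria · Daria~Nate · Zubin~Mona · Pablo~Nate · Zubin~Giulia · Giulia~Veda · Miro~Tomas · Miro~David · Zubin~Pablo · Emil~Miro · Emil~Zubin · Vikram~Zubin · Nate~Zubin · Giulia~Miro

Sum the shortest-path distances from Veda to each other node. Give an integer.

Distances from Veda: Daria:2, David:3, Emil:3, Giulia:1, Kai:4, Miro:2, Mona:3, Nate:3, Pablo:3, Tomas:3, Vikram:3, Zubin:2.
Sum = 2 + 3 + 3 + 1 + 4 + 2 + 3 + 3 + 3 + 3 + 3 + 2 = 32.

32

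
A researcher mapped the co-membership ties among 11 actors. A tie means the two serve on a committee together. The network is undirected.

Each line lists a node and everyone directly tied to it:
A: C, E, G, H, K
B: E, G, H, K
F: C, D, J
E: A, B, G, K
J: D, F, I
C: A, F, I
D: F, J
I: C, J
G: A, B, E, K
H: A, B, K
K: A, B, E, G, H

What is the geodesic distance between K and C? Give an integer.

2

One shortest route is K – A – C, which uses 2 edges, and K and C are not directly tied, so nothing shorter exists. So d(K,C) = 2.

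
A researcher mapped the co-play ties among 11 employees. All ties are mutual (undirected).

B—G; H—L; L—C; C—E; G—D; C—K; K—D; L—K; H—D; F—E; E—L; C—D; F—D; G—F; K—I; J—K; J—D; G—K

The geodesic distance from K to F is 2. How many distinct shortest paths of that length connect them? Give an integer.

The shortest distance is 2. The length-2 paths are: K–G–F; K–D–F.
That gives 2 distinct shortest paths.

2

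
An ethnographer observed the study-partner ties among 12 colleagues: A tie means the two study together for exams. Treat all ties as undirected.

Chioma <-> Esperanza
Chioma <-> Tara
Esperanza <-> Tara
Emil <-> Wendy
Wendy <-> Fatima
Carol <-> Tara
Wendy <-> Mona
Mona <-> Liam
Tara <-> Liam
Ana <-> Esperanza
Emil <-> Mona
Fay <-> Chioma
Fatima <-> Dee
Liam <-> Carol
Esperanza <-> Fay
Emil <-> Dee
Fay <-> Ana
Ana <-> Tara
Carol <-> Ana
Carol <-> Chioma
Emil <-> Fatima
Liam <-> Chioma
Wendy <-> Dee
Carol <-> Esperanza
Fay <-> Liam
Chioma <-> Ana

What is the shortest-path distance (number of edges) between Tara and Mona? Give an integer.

2

One shortest route is Tara – Liam – Mona, which uses 2 edges, and Tara and Mona are not directly tied, so nothing shorter exists. So d(Tara,Mona) = 2.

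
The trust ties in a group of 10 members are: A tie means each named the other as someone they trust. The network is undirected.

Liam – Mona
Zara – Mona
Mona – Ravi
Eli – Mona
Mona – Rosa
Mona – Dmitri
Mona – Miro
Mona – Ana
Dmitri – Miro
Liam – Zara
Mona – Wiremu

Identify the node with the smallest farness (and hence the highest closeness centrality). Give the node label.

Farness (sum of distances to all others) for each node — Ana:17, Dmitri:16, Eli:17, Liam:16, Miro:16, Mona:9, Ravi:17, Rosa:17, Wiremu:17, Zara:16.
The smallest farness is 9, for Mona, so Mona has the highest closeness.

Mona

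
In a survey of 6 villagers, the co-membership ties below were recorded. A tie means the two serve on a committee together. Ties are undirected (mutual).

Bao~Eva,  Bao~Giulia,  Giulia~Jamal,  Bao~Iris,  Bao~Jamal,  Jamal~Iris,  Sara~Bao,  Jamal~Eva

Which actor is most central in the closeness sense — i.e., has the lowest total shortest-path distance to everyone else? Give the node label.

Farness (sum of distances to all others) for each node — Bao:5, Eva:8, Giulia:8, Iris:8, Jamal:6, Sara:9.
The smallest farness is 5, for Bao, so Bao has the highest closeness.

Bao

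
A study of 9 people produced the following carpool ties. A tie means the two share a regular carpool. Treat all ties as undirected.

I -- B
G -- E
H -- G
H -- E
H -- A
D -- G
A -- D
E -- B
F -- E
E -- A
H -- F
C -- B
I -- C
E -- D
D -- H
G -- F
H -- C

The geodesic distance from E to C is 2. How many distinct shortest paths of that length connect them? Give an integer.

The shortest distance is 2. The length-2 paths are: E–H–C; E–B–C.
That gives 2 distinct shortest paths.

2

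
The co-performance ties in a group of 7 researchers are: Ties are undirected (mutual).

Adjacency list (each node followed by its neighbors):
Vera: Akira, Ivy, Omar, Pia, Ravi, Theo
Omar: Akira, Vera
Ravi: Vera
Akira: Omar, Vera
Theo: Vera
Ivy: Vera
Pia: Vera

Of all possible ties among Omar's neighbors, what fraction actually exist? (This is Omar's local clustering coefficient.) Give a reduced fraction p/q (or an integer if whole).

1

Omar's neighbors: Akira and Vera (k = 2).
Possible neighbor pairs: C(2,2) = 1. Edges among them: Akira–Vera → e = 1.
Clustering(Omar) = 1/1.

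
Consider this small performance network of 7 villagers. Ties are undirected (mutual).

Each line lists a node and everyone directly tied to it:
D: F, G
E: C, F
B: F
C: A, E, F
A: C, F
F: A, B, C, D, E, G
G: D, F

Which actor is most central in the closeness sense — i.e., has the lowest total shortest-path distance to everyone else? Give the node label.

F

Farness (sum of distances to all others) for each node — A:10, B:11, C:9, D:10, E:10, F:6, G:10.
The smallest farness is 6, for F, so F has the highest closeness.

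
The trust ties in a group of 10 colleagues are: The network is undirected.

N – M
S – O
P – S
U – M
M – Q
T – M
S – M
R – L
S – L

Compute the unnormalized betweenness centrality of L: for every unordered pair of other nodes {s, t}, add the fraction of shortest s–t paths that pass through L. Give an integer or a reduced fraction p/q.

Pairs whose geodesics pass through L — M–R: 1; S–R: 1; P–R: 1; Q–R: 1; T–R: 1; R–O: 1; R–U: 1; R–N: 1.
All other pairs contribute 0.
Summing the contributions gives betweenness(L) = 8.

8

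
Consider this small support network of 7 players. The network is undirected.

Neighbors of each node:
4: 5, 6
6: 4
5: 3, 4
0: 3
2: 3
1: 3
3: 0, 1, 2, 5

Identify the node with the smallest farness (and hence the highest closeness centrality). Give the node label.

3

Farness (sum of distances to all others) for each node — 0:14, 1:14, 2:14, 3:9, 4:13, 5:10, 6:18.
The smallest farness is 9, for 3, so 3 has the highest closeness.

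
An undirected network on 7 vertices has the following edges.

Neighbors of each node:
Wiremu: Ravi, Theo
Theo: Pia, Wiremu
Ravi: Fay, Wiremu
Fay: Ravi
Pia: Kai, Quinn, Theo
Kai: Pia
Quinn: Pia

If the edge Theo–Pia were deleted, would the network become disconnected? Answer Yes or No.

Yes

Without the Theo–Pia edge there is no alternate route between Theo and Pia, so the network disconnects. It is a bridge.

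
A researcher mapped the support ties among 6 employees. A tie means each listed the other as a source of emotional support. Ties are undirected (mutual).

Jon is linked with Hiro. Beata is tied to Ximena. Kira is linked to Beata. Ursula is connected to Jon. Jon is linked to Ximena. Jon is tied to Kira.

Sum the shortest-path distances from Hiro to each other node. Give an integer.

10

Distances from Hiro: Beata:3, Jon:1, Kira:2, Ursula:2, Ximena:2.
Sum = 3 + 1 + 2 + 2 + 2 = 10.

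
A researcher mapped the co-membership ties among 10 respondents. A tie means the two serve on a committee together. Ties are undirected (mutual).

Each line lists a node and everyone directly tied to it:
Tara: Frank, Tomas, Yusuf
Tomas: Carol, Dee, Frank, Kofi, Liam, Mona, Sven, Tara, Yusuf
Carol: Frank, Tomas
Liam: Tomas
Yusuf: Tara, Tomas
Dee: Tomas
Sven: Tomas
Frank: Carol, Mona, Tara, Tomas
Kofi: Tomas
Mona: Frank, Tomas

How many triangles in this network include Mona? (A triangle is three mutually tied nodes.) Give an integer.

1

Mona's neighbors: Frank and Tomas.
Neighbor pairs that are themselves tied: Mona–Frank–Tomas. Each forms one triangle with Mona, for 1 in total.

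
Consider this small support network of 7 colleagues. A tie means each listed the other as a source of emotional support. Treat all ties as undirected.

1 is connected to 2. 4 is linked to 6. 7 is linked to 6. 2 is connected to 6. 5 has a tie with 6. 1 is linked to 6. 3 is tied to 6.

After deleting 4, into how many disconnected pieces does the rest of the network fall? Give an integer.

4's neighbors (6) remain reachable from one another through other ties, so the rest of the network stays in one piece.

1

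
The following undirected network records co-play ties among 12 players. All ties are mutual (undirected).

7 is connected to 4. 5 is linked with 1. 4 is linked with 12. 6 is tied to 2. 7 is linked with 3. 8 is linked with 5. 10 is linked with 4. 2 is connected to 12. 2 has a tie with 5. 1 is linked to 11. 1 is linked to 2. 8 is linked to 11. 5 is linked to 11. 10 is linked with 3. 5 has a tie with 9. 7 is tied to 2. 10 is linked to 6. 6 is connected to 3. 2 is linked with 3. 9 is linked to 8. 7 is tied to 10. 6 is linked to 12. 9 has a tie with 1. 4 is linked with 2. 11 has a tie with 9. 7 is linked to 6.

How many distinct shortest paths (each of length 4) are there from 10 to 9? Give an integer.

The shortest distance is 4. The length-4 paths are: 10–7–2–5–9; 10–3–2–5–9; 10–4–2–5–9; 10–6–2–5–9; 10–7–2–1–9; 10–3–2–1–9 (and 2 more).
That gives 8 distinct shortest paths.

8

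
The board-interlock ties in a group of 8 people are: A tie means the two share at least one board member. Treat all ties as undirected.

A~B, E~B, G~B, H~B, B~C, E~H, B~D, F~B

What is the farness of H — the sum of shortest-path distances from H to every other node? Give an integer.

12

Distances from H: A:2, B:1, C:2, D:2, E:1, F:2, G:2.
Sum = 2 + 1 + 2 + 2 + 1 + 2 + 2 = 12.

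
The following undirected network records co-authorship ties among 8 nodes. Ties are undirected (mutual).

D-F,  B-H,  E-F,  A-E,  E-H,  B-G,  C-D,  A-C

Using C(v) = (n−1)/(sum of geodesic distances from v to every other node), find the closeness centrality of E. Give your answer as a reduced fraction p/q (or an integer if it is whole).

7/12

Distances from E: A:1, B:2, C:2, D:2, F:1, G:3, H:1. Sum = 12.
n = 8, so closeness = 7/12.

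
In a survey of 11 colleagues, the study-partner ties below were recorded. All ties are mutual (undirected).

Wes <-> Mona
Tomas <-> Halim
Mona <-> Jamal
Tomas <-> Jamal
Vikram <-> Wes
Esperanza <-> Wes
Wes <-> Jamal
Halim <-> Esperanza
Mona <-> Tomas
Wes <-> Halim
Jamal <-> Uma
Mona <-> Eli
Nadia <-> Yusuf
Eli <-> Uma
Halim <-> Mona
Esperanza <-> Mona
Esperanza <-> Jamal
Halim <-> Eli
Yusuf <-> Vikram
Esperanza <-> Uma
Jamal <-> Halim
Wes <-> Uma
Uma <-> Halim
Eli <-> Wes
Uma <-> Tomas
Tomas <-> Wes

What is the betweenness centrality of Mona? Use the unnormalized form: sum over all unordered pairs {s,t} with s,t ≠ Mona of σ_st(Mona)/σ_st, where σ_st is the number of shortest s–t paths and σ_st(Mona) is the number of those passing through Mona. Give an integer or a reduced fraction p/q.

Pairs whose geodesics pass through Mona — Tomas–Esperanza: 1/5; Tomas–Eli: 1/4; Jamal–Eli: 1/4; Esperanza–Eli: 1/4.
All other pairs contribute 0.
Summing the contributions gives betweenness(Mona) = 19/20.

19/20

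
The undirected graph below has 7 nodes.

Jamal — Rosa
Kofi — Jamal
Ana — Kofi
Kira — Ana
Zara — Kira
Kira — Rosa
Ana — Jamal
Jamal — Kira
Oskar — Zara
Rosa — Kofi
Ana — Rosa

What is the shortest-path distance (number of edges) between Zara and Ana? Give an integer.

One shortest route is Zara – Kira – Ana, which uses 2 edges, and Zara and Ana are not directly tied, so nothing shorter exists. So d(Zara,Ana) = 2.

2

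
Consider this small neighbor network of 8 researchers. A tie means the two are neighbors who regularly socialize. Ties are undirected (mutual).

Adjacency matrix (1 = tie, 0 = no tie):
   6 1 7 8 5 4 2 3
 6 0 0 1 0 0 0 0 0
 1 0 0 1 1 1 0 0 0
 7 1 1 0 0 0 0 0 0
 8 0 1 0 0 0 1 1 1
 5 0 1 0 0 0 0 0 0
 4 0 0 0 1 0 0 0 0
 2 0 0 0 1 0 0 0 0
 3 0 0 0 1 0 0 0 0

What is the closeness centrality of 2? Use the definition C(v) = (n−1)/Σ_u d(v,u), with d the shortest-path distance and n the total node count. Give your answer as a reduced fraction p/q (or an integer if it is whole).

Distances from 2: 1:2, 3:2, 4:2, 5:3, 6:4, 7:3, 8:1. Sum = 17.
n = 8, so closeness = 7/17.

7/17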